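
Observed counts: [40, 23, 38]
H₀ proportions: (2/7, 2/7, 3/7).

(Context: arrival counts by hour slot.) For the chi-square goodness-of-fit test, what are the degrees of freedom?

degrees of freedom = 2

df = k − 1 = 3 − 1 = 2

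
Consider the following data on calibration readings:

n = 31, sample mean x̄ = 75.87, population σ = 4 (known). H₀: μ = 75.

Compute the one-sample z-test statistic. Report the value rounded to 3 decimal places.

SE = σ/√n = 4/√31 = 0.7184
z = (x̄−μ₀)/SE = (75.87−75)/0.7184 = 1.2110

test statistic = 1.211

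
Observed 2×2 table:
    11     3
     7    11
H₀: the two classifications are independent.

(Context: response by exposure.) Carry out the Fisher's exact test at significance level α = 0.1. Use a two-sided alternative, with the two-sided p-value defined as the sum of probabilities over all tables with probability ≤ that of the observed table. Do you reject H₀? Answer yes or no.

reject H₀: yes

Margins: r₁=14, r₂=18, c₁=18, c₂=14, n=32
p_obs = C(14,11)·C(18,7)/C(32,18); sum pmf over tables with pmf ≤ p_obs
p-value (two-sided) = 0.03557
At α=0.1: p < α → reject H₀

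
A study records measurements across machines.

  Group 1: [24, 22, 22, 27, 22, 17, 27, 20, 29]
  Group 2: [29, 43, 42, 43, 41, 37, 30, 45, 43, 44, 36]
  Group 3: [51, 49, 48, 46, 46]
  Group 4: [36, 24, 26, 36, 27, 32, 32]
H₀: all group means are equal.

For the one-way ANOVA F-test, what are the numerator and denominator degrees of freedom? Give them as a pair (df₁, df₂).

k = 4 groups, N = 32 total
df = (k−1, N−k) = (4−1, 32−4) = (3, 28)

degrees of freedom = [3, 28]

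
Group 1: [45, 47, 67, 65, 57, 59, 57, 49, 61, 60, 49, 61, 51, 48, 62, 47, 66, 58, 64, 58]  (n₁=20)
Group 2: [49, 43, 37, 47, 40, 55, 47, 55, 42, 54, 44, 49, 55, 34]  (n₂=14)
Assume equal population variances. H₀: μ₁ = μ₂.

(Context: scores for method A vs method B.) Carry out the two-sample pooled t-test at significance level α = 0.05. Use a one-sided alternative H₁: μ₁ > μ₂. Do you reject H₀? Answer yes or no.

x̄₁=56.550, s₁=7.075, n₁=20
x̄₂=46.500, s₂=6.870, n₂=14
s_p² = [19·7.075² + 13·6.870²]/32 = 48.8891
SE = √(s_p²·(1/20+1/14)) = 2.4365
t = (56.550−46.500)/2.4365 = 4.1248
df = 32
p-value (one-sided, H₁ greater) = 0.00012
At α=0.05: p < α → reject H₀

reject H₀: yes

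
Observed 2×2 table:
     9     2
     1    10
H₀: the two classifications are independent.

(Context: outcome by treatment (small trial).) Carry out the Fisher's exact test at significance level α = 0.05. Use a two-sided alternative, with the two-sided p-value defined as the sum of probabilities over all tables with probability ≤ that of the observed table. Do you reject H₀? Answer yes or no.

reject H₀: yes

Margins: r₁=11, r₂=11, c₁=10, c₂=12, n=22
p_obs = C(11,9)·C(11,1)/C(22,10); sum pmf over tables with pmf ≤ p_obs
p-value (two-sided) = 0.00191
At α=0.05: p < α → reject H₀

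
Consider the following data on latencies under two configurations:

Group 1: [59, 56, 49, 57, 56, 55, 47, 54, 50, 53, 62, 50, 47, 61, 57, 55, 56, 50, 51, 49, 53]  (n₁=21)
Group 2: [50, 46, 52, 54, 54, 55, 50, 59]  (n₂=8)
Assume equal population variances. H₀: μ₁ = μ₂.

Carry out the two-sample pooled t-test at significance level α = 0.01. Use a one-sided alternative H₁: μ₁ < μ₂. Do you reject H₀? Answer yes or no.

x̄₁=53.667, s₁=4.328, n₁=21
x̄₂=52.500, s₂=3.928, n₂=8
s_p² = [20·4.328² + 7·3.928²]/27 = 17.8765
SE = √(s_p²·(1/21+1/8)) = 1.7567
t = (53.667−52.500)/1.7567 = 0.6641
df = 27
p-value (one-sided, H₁ less) = 0.74388
At α=0.01: p ≥ α → fail to reject H₀

reject H₀: no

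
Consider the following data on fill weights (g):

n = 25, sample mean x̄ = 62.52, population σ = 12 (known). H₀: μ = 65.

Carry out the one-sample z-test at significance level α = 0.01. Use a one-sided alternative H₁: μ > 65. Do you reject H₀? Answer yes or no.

reject H₀: no

SE = σ/√n = 12/√25 = 2.4000
z = (x̄−μ₀)/SE = (62.52−65)/2.4000 = -1.0333
p-value (one-sided, H₁ greater) = 0.84928
At α=0.01: p ≥ α → fail to reject H₀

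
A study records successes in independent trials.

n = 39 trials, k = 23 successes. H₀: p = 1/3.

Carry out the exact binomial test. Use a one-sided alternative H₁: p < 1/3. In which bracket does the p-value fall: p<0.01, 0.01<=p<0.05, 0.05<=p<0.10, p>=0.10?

p-value bracket: p>=0.10

Exact binomial: n=39, k=23, p₀=1/3=0.3333
P(X≤23) from Σ C(n,i)·p₀^i·(1−p₀)^(n−i)
p-value (one-sided, H₁ less) = 0.99971
→ bracket: p>=0.10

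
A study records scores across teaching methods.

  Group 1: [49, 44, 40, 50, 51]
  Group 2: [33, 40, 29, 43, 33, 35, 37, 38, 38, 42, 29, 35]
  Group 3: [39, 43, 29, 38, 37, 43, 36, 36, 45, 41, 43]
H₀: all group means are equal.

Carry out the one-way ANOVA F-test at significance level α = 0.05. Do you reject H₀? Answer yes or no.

Group means [46.80, 36.00, 39.09], grand mean 39.143
SSB = Σnᵢ(x̄ᵢ−x̄)² = 411.719; SSW = ΣΣ(x−x̄ᵢ)² = 525.709
MSB = 411.719/2 = 205.8597; MSW = 525.709/25 = 21.0284
F = MSB/MSW = 9.7896
df = (2, 25)
p-value (upper-tail) = 0.00072
At α=0.05: p < α → reject H₀

reject H₀: yes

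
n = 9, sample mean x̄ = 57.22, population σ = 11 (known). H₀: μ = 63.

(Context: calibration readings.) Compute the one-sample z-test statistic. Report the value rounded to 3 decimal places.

test statistic = -1.576

SE = σ/√n = 11/√9 = 3.6667
z = (x̄−μ₀)/SE = (57.22−63)/3.6667 = -1.5764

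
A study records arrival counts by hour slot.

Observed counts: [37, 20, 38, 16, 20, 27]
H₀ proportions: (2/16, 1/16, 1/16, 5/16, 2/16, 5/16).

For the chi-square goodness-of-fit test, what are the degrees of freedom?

degrees of freedom = 5

df = k − 1 = 6 − 1 = 5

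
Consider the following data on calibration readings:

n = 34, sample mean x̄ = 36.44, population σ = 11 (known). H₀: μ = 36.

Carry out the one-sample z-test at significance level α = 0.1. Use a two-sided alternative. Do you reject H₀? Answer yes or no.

SE = σ/√n = 11/√34 = 1.8865
z = (x̄−μ₀)/SE = (36.44−36)/1.8865 = 0.2332
p-value (two-sided) = 0.81558
At α=0.1: p ≥ α → fail to reject H₀

reject H₀: no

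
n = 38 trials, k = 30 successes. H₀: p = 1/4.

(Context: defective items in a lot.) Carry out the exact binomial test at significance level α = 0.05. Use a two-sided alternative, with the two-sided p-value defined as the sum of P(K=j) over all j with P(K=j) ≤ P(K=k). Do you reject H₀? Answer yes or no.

reject H₀: yes

Exact binomial: n=38, k=30, p₀=1/4=0.2500
P(X=j) = C(n,j)·p₀^j·(1−p₀)^(n−j); p = Σ P(X=j) over j with P(X=j) ≤ P(X=30)
p-value (two-sided) = 0.00000
At α=0.05: p < α → reject H₀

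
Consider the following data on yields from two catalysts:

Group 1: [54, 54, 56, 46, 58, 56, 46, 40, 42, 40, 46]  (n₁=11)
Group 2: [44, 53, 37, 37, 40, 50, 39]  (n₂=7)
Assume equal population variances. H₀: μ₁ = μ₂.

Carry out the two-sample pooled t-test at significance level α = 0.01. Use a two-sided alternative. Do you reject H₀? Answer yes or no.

x̄₁=48.909, s₁=6.833, n₁=11
x̄₂=42.857, s₂=6.414, n₂=7
s_p² = [10·6.833² + 6·6.414²]/16 = 44.6104
SE = √(s_p²·(1/11+1/7)) = 3.2293
t = (48.909−42.857)/3.2293 = 1.8741
df = 16
p-value (two-sided) = 0.07930
At α=0.01: p ≥ α → fail to reject H₀

reject H₀: no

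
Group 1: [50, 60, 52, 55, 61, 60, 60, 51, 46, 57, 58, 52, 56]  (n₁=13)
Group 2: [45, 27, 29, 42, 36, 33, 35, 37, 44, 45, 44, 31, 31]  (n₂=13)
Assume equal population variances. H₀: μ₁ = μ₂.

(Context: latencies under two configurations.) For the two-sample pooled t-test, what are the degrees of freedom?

df = n₁ + n₂ − 2 = 13 + 13 − 2 = 24

degrees of freedom = 24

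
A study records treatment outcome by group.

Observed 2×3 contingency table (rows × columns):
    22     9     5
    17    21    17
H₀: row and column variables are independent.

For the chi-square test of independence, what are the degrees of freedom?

df = (r−1)(c−1) = (2−1)·(3−1) = 2

degrees of freedom = 2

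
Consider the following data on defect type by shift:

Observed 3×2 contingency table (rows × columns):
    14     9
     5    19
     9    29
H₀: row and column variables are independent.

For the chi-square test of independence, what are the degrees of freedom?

df = (r−1)(c−1) = (3−1)·(2−1) = 2

degrees of freedom = 2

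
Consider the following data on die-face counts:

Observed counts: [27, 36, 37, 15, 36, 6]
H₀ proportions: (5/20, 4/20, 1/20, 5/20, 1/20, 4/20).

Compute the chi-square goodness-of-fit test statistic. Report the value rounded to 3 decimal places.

n = 157; E_i = n·p_i = [39.25, 31.40, 7.85, 39.25, 7.85, 31.40]
χ² = (27−39.25)²/39.25 + (36−31.40)²/31.40 + (37−7.85)²/7.85 + (15−39.25)²/39.25 + (36−7.85)²/7.85 + (6−31.40)²/31.40 = 249.2166
df = 5

test statistic = 249.217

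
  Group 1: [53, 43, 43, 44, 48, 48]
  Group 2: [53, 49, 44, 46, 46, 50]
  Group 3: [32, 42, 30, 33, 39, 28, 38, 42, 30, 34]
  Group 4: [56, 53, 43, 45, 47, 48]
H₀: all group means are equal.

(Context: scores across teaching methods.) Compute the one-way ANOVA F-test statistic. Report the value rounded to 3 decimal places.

Group means [46.50, 48.00, 34.80, 48.67], grand mean 43.107
SSB = Σnᵢ(x̄ᵢ−x̄)² = 1088.245; SSW = ΣΣ(x−x̄ᵢ)² = 488.433
MSB = 1088.245/3 = 362.7484; MSW = 488.433/24 = 20.3514
F = MSB/MSW = 17.8243
df = (3, 24)

test statistic = 17.824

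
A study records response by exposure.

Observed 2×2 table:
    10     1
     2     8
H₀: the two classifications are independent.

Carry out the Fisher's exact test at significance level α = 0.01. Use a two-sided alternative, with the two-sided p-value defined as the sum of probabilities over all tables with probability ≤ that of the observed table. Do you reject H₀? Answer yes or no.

Margins: r₁=11, r₂=10, c₁=12, c₂=9, n=21
p_obs = C(11,10)·C(10,2)/C(21,12); sum pmf over tables with pmf ≤ p_obs
p-value (two-sided) = 0.00191
At α=0.01: p < α → reject H₀

reject H₀: yes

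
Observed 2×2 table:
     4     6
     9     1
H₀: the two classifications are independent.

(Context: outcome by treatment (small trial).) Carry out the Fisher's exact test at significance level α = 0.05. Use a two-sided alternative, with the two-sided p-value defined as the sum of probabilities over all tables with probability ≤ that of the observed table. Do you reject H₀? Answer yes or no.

reject H₀: no

Margins: r₁=10, r₂=10, c₁=13, c₂=7, n=20
p_obs = C(10,4)·C(10,9)/C(20,13); sum pmf over tables with pmf ≤ p_obs
p-value (two-sided) = 0.05728
At α=0.05: p ≥ α → fail to reject H₀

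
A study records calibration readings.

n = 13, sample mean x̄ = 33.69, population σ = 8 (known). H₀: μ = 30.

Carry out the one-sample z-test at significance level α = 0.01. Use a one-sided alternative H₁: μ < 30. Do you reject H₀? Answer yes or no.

reject H₀: no

SE = σ/√n = 8/√13 = 2.2188
z = (x̄−μ₀)/SE = (33.69−30)/2.2188 = 1.6631
p-value (one-sided, H₁ less) = 0.95185
At α=0.01: p ≥ α → fail to reject H₀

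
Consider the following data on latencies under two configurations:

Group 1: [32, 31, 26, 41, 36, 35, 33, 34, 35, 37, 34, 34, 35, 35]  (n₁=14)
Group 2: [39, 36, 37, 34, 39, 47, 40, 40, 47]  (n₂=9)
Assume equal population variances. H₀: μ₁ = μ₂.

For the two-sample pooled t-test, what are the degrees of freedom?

degrees of freedom = 21

df = n₁ + n₂ − 2 = 14 + 9 − 2 = 21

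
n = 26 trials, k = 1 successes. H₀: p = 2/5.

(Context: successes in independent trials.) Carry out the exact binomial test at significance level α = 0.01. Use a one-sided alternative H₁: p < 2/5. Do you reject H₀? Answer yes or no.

reject H₀: yes

Exact binomial: n=26, k=1, p₀=2/5=0.4000
P(X≤1) from Σ C(n,i)·p₀^i·(1−p₀)^(n−i)
p-value (one-sided, H₁ less) = 0.00003
At α=0.01: p < α → reject H₀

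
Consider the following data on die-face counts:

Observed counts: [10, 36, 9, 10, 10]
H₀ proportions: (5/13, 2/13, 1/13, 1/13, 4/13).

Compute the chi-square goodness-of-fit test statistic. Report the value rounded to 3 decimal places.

test statistic = 76.493

n = 75; E_i = n·p_i = [28.85, 11.54, 5.77, 5.77, 23.08]
χ² = (10−28.85)²/28.85 + (36−11.54)²/11.54 + (9−5.77)²/5.77 + (10−5.77)²/5.77 + (10−23.08)²/23.08 = 76.4933
df = 4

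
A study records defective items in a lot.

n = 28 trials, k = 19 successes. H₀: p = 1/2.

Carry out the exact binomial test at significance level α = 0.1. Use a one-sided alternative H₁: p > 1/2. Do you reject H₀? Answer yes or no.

Exact binomial: n=28, k=19, p₀=1/2=0.5000
P(X≥19) from Σ C(n,i)·p₀^i·(1−p₀)^(n−i)
p-value (one-sided, H₁ greater) = 0.04358
At α=0.1: p < α → reject H₀

reject H₀: yes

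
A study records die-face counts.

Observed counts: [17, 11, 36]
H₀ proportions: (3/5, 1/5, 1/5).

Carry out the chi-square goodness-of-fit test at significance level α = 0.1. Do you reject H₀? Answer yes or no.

n = 64; E_i = n·p_i = [38.40, 12.80, 12.80]
χ² = (17−38.40)²/38.40 + (11−12.80)²/12.80 + (36−12.80)²/12.80 = 54.2292
df = 2
p-value (upper-tail) = 0.00000
At α=0.1: p < α → reject H₀

reject H₀: yes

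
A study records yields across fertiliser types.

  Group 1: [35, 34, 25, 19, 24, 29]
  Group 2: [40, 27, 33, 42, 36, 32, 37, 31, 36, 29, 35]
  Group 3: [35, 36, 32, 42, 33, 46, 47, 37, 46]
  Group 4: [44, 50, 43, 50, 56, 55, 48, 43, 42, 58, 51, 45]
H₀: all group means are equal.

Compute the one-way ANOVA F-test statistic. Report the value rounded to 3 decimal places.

Group means [27.67, 34.36, 39.33, 48.75], grand mean 39.026
SSB = Σnᵢ(x̄ᵢ−x̄)² = 2148.845; SSW = ΣΣ(x−x̄ᵢ)² = 1014.129
MSB = 2148.845/3 = 716.2816; MSW = 1014.129/34 = 29.8273
F = MSB/MSW = 24.0143
df = (3, 34)

test statistic = 24.014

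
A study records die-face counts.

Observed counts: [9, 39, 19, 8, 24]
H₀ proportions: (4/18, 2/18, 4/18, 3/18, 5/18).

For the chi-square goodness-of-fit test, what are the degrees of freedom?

degrees of freedom = 4

df = k − 1 = 5 − 1 = 4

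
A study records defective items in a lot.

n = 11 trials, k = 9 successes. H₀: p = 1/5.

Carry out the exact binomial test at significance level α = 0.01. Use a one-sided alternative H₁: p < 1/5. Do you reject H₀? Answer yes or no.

reject H₀: no

Exact binomial: n=11, k=9, p₀=1/5=0.2000
P(X≤9) from Σ C(n,i)·p₀^i·(1−p₀)^(n−i)
p-value (one-sided, H₁ less) = 1.00000
At α=0.01: p ≥ α → fail to reject H₀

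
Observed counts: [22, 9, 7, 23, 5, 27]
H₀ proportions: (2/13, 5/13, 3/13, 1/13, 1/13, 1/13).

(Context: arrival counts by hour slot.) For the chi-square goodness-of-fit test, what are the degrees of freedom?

degrees of freedom = 5

df = k − 1 = 6 − 1 = 5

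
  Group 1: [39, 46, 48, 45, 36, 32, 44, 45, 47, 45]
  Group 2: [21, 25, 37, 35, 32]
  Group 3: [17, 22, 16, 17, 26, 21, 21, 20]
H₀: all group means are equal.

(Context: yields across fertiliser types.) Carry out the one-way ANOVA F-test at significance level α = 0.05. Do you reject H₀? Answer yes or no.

Group means [42.70, 30.00, 20.00], grand mean 32.043
SSB = Σnᵢ(x̄ᵢ−x̄)² = 2316.857; SSW = ΣΣ(x−x̄ᵢ)² = 508.100
MSB = 2316.857/2 = 1158.4283; MSW = 508.100/20 = 25.4050
F = MSB/MSW = 45.5984
df = (2, 20)
p-value (upper-tail) = 0.00000
At α=0.05: p < α → reject H₀

reject H₀: yes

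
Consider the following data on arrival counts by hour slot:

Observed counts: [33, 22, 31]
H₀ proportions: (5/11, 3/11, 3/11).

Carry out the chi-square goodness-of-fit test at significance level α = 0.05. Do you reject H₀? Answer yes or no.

reject H₀: no

n = 86; E_i = n·p_i = [39.09, 23.45, 23.45]
χ² = (33−39.09)²/39.09 + (22−23.45)²/23.45 + (31−23.45)²/23.45 = 3.4667
df = 2
p-value (upper-tail) = 0.17669
At α=0.05: p ≥ α → fail to reject H₀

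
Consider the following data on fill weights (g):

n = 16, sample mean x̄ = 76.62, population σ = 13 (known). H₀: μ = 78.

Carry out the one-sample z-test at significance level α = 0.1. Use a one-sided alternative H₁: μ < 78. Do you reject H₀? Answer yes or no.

reject H₀: no

SE = σ/√n = 13/√16 = 3.2500
z = (x̄−μ₀)/SE = (76.62−78)/3.2500 = -0.4246
p-value (one-sided, H₁ less) = 0.33556
At α=0.1: p ≥ α → fail to reject H₀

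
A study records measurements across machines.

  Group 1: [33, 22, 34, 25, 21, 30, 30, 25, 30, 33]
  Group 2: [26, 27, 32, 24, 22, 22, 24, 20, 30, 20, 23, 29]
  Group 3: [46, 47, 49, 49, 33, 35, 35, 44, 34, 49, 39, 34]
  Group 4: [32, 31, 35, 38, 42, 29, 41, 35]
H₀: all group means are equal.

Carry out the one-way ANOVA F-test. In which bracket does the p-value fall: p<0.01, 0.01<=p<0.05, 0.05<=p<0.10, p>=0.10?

Group means [28.30, 24.92, 41.17, 35.38], grand mean 32.357
SSB = Σnᵢ(x̄ᵢ−x̄)² = 1833.085; SSW = ΣΣ(x−x̄ᵢ)² = 1022.558
MSB = 1833.085/3 = 611.0282; MSW = 1022.558/38 = 26.9094
F = MSB/MSW = 22.7068
df = (3, 38)
p-value (upper-tail) = 0.00000
→ bracket: p<0.01

p-value bracket: p<0.01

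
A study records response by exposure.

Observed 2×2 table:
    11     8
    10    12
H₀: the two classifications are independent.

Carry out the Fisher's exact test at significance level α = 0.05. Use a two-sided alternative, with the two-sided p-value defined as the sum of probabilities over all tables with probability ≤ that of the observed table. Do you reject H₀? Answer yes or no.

reject H₀: no

Margins: r₁=19, r₂=22, c₁=21, c₂=20, n=41
p_obs = C(19,11)·C(22,10)/C(41,21); sum pmf over tables with pmf ≤ p_obs
p-value (two-sided) = 0.53590
At α=0.05: p ≥ α → fail to reject H₀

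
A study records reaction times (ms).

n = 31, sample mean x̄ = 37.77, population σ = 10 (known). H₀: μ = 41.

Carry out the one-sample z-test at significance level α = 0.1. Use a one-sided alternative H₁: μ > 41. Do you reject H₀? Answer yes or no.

SE = σ/√n = 10/√31 = 1.7961
z = (x̄−μ₀)/SE = (37.77−41)/1.7961 = -1.7984
p-value (one-sided, H₁ greater) = 0.96394
At α=0.1: p ≥ α → fail to reject H₀

reject H₀: no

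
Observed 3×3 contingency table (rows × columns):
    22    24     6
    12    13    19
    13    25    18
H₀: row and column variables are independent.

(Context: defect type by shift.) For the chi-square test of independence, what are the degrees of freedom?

degrees of freedom = 4

df = (r−1)(c−1) = (3−1)·(3−1) = 4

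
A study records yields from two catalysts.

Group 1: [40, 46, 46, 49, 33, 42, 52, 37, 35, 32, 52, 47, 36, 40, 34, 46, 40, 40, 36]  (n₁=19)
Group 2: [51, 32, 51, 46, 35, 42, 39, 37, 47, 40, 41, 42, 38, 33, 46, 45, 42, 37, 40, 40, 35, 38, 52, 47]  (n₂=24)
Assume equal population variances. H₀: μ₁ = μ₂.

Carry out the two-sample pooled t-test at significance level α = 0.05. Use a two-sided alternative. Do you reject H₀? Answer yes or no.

reject H₀: no

x̄₁=41.211, s₁=6.312, n₁=19
x̄₂=41.500, s₂=5.634, n₂=24
s_p² = [18·6.312² + 23·5.634²]/41 = 35.2965
SE = √(s_p²·(1/19+1/24)) = 1.8244
t = (41.211−41.500)/1.8244 = -0.1587
df = 41
p-value (two-sided) = 0.87471
At α=0.05: p ≥ α → fail to reject H₀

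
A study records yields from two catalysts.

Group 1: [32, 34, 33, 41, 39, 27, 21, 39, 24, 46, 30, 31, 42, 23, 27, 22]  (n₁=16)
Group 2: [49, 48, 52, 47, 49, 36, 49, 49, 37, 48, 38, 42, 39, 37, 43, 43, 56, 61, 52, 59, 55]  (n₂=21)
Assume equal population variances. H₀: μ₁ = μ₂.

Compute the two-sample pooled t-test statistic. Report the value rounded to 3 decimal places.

test statistic = -6.078

x̄₁=31.938, s₁=7.750, n₁=16
x̄₂=47.095, s₂=7.334, n₂=21
s_p² = [15·7.750² + 20·7.334²]/35 = 56.4785
SE = √(s_p²·(1/16+1/21)) = 2.4939
t = (31.938−47.095)/2.4939 = -6.0780
df = 35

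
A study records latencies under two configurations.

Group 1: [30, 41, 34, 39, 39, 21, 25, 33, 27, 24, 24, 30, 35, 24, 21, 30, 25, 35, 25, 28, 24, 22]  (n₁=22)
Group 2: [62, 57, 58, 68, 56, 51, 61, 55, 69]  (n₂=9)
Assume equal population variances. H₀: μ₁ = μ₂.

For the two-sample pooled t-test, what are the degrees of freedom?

df = n₁ + n₂ − 2 = 22 + 9 − 2 = 29

degrees of freedom = 29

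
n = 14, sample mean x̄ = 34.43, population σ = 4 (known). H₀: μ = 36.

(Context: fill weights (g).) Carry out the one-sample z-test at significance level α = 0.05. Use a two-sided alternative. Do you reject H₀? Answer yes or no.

SE = σ/√n = 4/√14 = 1.0690
z = (x̄−μ₀)/SE = (34.43−36)/1.0690 = -1.4686
p-value (two-sided) = 0.14194
At α=0.05: p ≥ α → fail to reject H₀

reject H₀: no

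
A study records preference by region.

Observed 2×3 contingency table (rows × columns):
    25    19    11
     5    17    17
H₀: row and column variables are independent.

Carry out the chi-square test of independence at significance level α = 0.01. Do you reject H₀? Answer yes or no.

Row totals [55, 39], col totals [30, 36, 28], n=94
χ² = (25−17.55)²/17.55 + (19−21.06)²/21.06 + (11−16.38)²/16.38 + (5−12.45)²/12.45 + (17−14.94)²/14.94 + (17−11.62)²/11.62 = 12.3650
df = 2
p-value (upper-tail) = 0.00207
At α=0.01: p < α → reject H₀

reject H₀: yes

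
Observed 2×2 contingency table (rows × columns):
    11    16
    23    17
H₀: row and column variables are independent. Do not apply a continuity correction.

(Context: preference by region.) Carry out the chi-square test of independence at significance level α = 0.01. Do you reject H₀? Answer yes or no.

Row totals [27, 40], col totals [34, 33], n=67
χ² = (11−13.70)²/13.70 + (16−13.30)²/13.30 + (23−20.30)²/20.30 + (17−19.70)²/19.70 = 1.8114
df = 1
p-value (upper-tail) = 0.17834
At α=0.01: p ≥ α → fail to reject H₀

reject H₀: no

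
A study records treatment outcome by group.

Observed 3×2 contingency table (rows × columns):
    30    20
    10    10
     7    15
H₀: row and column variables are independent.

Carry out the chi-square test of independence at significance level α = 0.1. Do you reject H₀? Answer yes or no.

Row totals [50, 20, 22], col totals [47, 45], n=92
χ² = (30−25.54)²/25.54 + (20−24.46)²/24.46 + (10−10.22)²/10.22 + (10−9.78)²/9.78 + (7−11.24)²/11.24 + (15−10.76)²/10.76 = 4.8679
df = 2
p-value (upper-tail) = 0.08769
At α=0.1: p < α → reject H₀

reject H₀: yes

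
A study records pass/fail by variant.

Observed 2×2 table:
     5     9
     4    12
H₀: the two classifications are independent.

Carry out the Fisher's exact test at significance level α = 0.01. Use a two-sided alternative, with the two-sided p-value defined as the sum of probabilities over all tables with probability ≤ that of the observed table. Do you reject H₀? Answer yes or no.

Margins: r₁=14, r₂=16, c₁=9, c₂=21, n=30
p_obs = C(14,5)·C(16,4)/C(30,9); sum pmf over tables with pmf ≤ p_obs
p-value (two-sided) = 0.69439
At α=0.01: p ≥ α → fail to reject H₀

reject H₀: no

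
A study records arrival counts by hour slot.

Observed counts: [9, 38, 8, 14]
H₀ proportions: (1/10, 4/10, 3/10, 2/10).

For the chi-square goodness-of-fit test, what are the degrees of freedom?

df = k − 1 = 4 − 1 = 3

degrees of freedom = 3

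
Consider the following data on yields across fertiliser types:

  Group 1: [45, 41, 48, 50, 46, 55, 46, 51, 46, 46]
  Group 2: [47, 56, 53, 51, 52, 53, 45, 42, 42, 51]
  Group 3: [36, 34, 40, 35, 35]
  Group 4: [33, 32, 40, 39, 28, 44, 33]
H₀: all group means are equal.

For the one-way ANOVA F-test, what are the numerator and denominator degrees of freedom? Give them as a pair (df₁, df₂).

degrees of freedom = [3, 28]

k = 4 groups, N = 32 total
df = (k−1, N−k) = (4−1, 32−4) = (3, 28)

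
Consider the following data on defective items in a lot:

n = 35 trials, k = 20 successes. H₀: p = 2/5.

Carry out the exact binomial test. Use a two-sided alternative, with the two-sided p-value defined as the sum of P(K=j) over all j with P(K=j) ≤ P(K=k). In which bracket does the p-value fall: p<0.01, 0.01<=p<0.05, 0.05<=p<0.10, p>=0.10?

p-value bracket: 0.05<=p<0.10

Exact binomial: n=35, k=20, p₀=2/5=0.4000
P(X=j) = C(n,j)·p₀^j·(1−p₀)^(n−j); p = Σ P(X=j) over j with P(X=j) ≤ P(X=20)
p-value (two-sided) = 0.05600
→ bracket: 0.05<=p<0.10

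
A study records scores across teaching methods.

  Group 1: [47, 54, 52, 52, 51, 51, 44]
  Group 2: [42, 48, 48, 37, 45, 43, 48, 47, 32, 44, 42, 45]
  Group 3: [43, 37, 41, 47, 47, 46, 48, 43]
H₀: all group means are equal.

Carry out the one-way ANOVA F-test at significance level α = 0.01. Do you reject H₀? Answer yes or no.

reject H₀: yes

Group means [50.14, 43.42, 44.00], grand mean 45.333
SSB = Σnᵢ(x̄ᵢ−x̄)² = 220.226; SSW = ΣΣ(x−x̄ᵢ)² = 425.774
MSB = 220.226/2 = 110.1131; MSW = 425.774/24 = 17.7406
F = MSB/MSW = 6.2069
df = (2, 24)
p-value (upper-tail) = 0.00672
At α=0.01: p < α → reject H₀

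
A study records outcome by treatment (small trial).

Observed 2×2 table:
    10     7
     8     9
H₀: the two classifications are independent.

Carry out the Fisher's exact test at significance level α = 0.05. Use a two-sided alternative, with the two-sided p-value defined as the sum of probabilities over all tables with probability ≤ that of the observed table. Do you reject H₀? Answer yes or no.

reject H₀: no

Margins: r₁=17, r₂=17, c₁=18, c₂=16, n=34
p_obs = C(17,10)·C(17,8)/C(34,18); sum pmf over tables with pmf ≤ p_obs
p-value (two-sided) = 0.73186
At α=0.05: p ≥ α → fail to reject H₀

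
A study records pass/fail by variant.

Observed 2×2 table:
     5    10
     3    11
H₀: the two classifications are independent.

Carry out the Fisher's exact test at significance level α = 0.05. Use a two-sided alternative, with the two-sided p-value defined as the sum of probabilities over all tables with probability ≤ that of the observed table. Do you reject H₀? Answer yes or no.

reject H₀: no

Margins: r₁=15, r₂=14, c₁=8, c₂=21, n=29
p_obs = C(15,5)·C(14,3)/C(29,8); sum pmf over tables with pmf ≤ p_obs
p-value (two-sided) = 0.68166
At α=0.05: p ≥ α → fail to reject H₀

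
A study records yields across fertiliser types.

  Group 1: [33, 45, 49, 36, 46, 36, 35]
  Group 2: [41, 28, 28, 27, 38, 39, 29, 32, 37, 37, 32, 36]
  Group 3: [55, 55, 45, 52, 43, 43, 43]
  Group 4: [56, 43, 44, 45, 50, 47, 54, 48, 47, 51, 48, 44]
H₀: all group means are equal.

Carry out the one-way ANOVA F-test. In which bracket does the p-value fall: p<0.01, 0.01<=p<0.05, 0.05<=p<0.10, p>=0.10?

Group means [40.00, 33.67, 48.00, 48.08], grand mean 42.026
SSB = Σnᵢ(x̄ᵢ−x̄)² = 1557.390; SSW = ΣΣ(x−x̄ᵢ)² = 891.583
MSB = 1557.390/3 = 519.1301; MSW = 891.583/34 = 26.2230
F = MSB/MSW = 19.7967
df = (3, 34)
p-value (upper-tail) = 0.00000
→ bracket: p<0.01

p-value bracket: p<0.01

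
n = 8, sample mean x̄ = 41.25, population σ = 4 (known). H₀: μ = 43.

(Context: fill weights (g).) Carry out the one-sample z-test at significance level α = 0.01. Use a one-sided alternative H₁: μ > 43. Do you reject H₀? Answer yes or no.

SE = σ/√n = 4/√8 = 1.4142
z = (x̄−μ₀)/SE = (41.25−43)/1.4142 = -1.2374
p-value (one-sided, H₁ greater) = 0.89204
At α=0.01: p ≥ α → fail to reject H₀

reject H₀: no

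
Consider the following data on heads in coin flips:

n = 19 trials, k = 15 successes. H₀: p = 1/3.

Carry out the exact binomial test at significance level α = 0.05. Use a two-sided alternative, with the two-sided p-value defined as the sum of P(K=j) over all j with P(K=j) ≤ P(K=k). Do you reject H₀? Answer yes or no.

Exact binomial: n=19, k=15, p₀=1/3=0.3333
P(X=j) = C(n,j)·p₀^j·(1−p₀)^(n−j); p = Σ P(X=j) over j with P(X=j) ≤ P(X=15)
p-value (two-sided) = 0.00006
At α=0.05: p < α → reject H₀

reject H₀: yes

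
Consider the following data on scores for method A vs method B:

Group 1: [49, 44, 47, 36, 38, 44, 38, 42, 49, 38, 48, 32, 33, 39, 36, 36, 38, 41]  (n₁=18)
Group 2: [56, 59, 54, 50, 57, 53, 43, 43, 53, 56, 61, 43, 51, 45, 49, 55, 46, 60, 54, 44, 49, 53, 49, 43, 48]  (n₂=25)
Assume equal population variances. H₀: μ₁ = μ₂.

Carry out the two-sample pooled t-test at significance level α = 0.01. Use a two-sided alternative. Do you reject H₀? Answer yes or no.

x̄₁=40.444, s₁=5.349, n₁=18
x̄₂=50.960, s₂=5.646, n₂=25
s_p² = [17·5.349² + 24·5.646²]/41 = 30.5221
SE = √(s_p²·(1/18+1/25)) = 1.7078
t = (40.444−50.960)/1.7078 = -6.1574
df = 41
p-value (two-sided) = 0.00000
At α=0.01: p < α → reject H₀

reject H₀: yes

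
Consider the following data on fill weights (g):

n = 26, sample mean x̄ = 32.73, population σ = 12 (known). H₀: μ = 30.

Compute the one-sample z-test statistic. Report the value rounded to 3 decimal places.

test statistic = 1.160

SE = σ/√n = 12/√26 = 2.3534
z = (x̄−μ₀)/SE = (32.73−30)/2.3534 = 1.1600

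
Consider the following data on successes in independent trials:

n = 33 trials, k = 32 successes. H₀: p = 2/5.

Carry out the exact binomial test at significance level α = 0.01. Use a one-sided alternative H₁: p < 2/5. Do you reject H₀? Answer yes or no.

Exact binomial: n=33, k=32, p₀=2/5=0.4000
P(X≤32) from Σ C(n,i)·p₀^i·(1−p₀)^(n−i)
p-value (one-sided, H₁ less) = 1.00000
At α=0.01: p ≥ α → fail to reject H₀

reject H₀: no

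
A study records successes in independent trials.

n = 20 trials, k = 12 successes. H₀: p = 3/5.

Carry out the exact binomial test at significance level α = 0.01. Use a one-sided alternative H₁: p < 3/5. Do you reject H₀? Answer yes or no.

Exact binomial: n=20, k=12, p₀=3/5=0.6000
P(X≤12) from Σ C(n,i)·p₀^i·(1−p₀)^(n−i)
p-value (one-sided, H₁ less) = 0.58411
At α=0.01: p ≥ α → fail to reject H₀

reject H₀: no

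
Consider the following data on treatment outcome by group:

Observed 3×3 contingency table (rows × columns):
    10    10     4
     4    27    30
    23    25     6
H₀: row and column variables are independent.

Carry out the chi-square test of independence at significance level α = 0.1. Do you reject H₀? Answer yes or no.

Row totals [24, 61, 54], col totals [37, 62, 40], n=139
χ² = (10−6.39)²/6.39 + (10−10.71)²/10.71 + (4−6.91)²/6.91 + (4−16.24)²/16.24 + (27−27.21)²/27.21 + (30−17.55)²/17.55 + (23−14.37)²/14.37 + (25−24.09)²/24.09 + (6−15.54)²/15.54 = 32.4274
df = 4
p-value (upper-tail) = 0.00000
At α=0.1: p < α → reject H₀

reject H₀: yes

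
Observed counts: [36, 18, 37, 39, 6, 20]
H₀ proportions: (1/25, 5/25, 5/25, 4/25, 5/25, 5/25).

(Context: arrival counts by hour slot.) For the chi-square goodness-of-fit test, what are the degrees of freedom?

df = k − 1 = 6 − 1 = 5

degrees of freedom = 5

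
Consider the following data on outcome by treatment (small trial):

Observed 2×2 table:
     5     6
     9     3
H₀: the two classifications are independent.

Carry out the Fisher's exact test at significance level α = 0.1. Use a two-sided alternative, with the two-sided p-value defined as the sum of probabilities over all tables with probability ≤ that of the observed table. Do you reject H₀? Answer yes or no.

Margins: r₁=11, r₂=12, c₁=14, c₂=9, n=23
p_obs = C(11,5)·C(12,9)/C(23,14); sum pmf over tables with pmf ≤ p_obs
p-value (two-sided) = 0.21376
At α=0.1: p ≥ α → fail to reject H₀

reject H₀: no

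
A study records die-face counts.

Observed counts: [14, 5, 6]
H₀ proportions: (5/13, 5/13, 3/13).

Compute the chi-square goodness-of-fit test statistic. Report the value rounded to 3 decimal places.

n = 25; E_i = n·p_i = [9.62, 9.62, 5.77]
χ² = (14−9.62)²/9.62 + (5−9.62)²/9.62 + (6−5.77)²/5.77 = 4.2240
df = 2

test statistic = 4.224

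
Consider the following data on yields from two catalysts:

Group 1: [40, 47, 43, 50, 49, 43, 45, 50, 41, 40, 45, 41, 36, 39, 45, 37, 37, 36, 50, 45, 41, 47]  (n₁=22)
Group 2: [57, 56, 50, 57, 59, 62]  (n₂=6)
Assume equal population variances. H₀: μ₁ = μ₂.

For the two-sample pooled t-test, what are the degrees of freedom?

degrees of freedom = 26

df = n₁ + n₂ − 2 = 22 + 6 − 2 = 26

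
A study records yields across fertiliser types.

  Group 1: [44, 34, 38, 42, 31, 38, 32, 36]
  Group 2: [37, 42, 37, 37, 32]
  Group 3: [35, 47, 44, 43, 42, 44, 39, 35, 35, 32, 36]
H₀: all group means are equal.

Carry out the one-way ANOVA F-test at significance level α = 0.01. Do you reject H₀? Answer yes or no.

Group means [36.88, 37.00, 39.27], grand mean 38.000
SSB = Σnᵢ(x̄ᵢ−x̄)² = 32.943; SSW = ΣΣ(x−x̄ᵢ)² = 441.057
MSB = 32.943/2 = 16.4716; MSW = 441.057/21 = 21.0027
F = MSB/MSW = 0.7843
df = (2, 21)
p-value (upper-tail) = 0.46938
At α=0.01: p ≥ α → fail to reject H₀

reject H₀: no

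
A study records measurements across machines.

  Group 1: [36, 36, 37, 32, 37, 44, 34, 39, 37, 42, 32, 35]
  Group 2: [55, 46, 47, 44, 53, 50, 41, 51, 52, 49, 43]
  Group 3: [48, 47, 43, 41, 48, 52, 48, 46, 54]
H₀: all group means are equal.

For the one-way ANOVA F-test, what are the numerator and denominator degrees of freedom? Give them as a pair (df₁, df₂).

degrees of freedom = [2, 29]

k = 3 groups, N = 32 total
df = (k−1, N−k) = (3−1, 32−3) = (2, 29)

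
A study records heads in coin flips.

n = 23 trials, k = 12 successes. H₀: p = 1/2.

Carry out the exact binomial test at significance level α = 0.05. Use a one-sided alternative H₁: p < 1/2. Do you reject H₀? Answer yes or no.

Exact binomial: n=23, k=12, p₀=1/2=0.5000
P(X≤12) from Σ C(n,i)·p₀^i·(1−p₀)^(n−i)
p-value (one-sided, H₁ less) = 0.66118
At α=0.05: p ≥ α → fail to reject H₀

reject H₀: no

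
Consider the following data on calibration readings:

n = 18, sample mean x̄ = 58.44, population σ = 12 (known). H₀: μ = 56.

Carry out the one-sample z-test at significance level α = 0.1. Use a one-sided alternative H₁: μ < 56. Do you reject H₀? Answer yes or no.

reject H₀: no

SE = σ/√n = 12/√18 = 2.8284
z = (x̄−μ₀)/SE = (58.44−56)/2.8284 = 0.8627
p-value (one-sided, H₁ less) = 0.80584
At α=0.1: p ≥ α → fail to reject H₀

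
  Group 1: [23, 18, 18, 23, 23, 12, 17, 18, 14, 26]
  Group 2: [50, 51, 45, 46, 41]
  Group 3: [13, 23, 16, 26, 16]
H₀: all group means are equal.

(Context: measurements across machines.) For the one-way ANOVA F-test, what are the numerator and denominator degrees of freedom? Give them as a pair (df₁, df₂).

k = 3 groups, N = 20 total
df = (k−1, N−k) = (3−1, 20−3) = (2, 17)

degrees of freedom = [2, 17]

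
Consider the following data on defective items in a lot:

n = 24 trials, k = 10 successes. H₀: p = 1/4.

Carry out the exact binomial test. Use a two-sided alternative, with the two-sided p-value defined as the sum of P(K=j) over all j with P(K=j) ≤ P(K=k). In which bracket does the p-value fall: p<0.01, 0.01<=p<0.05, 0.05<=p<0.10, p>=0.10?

Exact binomial: n=24, k=10, p₀=1/4=0.2500
P(X=j) = C(n,j)·p₀^j·(1−p₀)^(n−j); p = Σ P(X=j) over j with P(X=j) ≤ P(X=10)
p-value (two-sided) = 0.09447
→ bracket: 0.05<=p<0.10

p-value bracket: 0.05<=p<0.10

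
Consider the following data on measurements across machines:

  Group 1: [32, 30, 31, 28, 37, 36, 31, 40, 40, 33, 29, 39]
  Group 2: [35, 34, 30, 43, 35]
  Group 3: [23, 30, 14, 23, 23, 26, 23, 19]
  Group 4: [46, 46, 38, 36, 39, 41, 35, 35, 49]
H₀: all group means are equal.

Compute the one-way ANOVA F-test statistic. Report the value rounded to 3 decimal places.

test statistic = 20.899

Group means [33.83, 35.40, 22.62, 40.56], grand mean 33.206
SSB = Σnᵢ(x̄ᵢ−x̄)² = 1410.595; SSW = ΣΣ(x−x̄ᵢ)² = 674.964
MSB = 1410.595/3 = 470.1983; MSW = 674.964/30 = 22.4988
F = MSB/MSW = 20.8988
df = (3, 30)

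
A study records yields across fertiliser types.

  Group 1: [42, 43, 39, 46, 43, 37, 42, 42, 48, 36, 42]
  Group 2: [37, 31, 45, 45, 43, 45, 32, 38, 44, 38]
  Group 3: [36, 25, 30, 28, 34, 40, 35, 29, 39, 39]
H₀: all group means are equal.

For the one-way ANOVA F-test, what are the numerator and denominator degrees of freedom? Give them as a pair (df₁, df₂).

k = 3 groups, N = 31 total
df = (k−1, N−k) = (3−1, 31−3) = (2, 28)

degrees of freedom = [2, 28]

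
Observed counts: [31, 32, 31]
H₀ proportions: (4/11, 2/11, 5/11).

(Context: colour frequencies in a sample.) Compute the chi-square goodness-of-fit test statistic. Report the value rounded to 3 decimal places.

test statistic = 16.521

n = 94; E_i = n·p_i = [34.18, 17.09, 42.73]
χ² = (31−34.18)²/34.18 + (32−17.09)²/17.09 + (31−42.73)²/42.73 = 16.5207
df = 2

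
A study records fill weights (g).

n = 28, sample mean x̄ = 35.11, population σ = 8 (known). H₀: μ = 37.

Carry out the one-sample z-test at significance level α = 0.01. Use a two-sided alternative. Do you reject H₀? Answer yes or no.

SE = σ/√n = 8/√28 = 1.5119
z = (x̄−μ₀)/SE = (35.11−37)/1.5119 = -1.2501
p-value (two-sided) = 0.21126
At α=0.01: p ≥ α → fail to reject H₀

reject H₀: no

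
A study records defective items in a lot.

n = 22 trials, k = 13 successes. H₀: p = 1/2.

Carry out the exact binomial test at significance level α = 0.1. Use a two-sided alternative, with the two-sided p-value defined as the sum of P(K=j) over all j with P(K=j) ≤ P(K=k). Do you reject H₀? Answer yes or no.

reject H₀: no

Exact binomial: n=22, k=13, p₀=1/2=0.5000
P(X=j) = C(n,j)·p₀^j·(1−p₀)^(n−j); p = Σ P(X=j) over j with P(X=j) ≤ P(X=13)
p-value (two-sided) = 0.52347
At α=0.1: p ≥ α → fail to reject H₀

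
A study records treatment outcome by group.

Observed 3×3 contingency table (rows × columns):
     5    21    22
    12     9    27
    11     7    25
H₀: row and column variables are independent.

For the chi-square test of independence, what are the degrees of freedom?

degrees of freedom = 4

df = (r−1)(c−1) = (3−1)·(3−1) = 4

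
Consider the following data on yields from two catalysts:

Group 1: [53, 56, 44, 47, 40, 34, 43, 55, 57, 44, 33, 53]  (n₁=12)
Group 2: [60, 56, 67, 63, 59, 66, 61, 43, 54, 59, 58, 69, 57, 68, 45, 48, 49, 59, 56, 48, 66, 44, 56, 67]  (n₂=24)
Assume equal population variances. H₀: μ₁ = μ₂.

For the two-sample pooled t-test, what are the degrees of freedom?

df = n₁ + n₂ − 2 = 12 + 24 − 2 = 34

degrees of freedom = 34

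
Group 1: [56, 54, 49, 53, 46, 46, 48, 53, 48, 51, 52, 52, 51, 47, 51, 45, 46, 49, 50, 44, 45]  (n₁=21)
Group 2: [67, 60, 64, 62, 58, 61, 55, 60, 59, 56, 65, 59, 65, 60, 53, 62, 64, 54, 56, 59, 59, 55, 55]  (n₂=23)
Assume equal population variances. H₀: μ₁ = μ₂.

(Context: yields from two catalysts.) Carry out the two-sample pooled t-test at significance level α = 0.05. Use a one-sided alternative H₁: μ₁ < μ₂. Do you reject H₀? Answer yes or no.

x̄₁=49.333, s₁=3.352, n₁=21
x̄₂=59.478, s₂=3.895, n₂=23
s_p² = [20·3.352² + 22·3.895²]/42 = 13.2954
SE = √(s_p²·(1/21+1/23)) = 1.1005
t = (49.333−59.478)/1.1005 = -9.2182
df = 42
p-value (one-sided, H₁ less) = 0.00000
At α=0.05: p < α → reject H₀

reject H₀: yes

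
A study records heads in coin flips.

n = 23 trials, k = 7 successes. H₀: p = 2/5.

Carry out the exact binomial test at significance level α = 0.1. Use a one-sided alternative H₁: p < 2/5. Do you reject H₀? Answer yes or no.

Exact binomial: n=23, k=7, p₀=2/5=0.4000
P(X≤7) from Σ C(n,i)·p₀^i·(1−p₀)^(n−i)
p-value (one-sided, H₁ less) = 0.23727
At α=0.1: p ≥ α → fail to reject H₀

reject H₀: no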